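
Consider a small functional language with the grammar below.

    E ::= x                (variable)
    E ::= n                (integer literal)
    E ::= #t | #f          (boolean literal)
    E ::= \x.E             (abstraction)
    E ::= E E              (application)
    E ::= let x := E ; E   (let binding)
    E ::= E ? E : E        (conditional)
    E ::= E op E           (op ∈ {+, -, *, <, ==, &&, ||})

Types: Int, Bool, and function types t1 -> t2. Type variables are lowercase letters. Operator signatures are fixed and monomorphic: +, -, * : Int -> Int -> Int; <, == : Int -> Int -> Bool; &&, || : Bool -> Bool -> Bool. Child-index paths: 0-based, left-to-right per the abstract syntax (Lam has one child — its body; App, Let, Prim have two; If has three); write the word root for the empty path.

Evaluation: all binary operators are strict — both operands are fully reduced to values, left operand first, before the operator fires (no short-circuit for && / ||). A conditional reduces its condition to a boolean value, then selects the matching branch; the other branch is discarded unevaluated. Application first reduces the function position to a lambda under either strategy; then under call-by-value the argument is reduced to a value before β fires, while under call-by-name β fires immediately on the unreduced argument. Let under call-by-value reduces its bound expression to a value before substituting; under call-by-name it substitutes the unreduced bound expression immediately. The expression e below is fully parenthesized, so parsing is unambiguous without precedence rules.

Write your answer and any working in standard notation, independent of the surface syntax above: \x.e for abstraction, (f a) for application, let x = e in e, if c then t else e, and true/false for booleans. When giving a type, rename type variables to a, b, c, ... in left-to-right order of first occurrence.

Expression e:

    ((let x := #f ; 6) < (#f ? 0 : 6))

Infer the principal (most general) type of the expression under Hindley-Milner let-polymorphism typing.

Trace:
let x : Bool
  unify Int ~ Int
  unify Bool ~ Bool
  unify Int ~ Int
  unify Int ~ Int

Answer: Bool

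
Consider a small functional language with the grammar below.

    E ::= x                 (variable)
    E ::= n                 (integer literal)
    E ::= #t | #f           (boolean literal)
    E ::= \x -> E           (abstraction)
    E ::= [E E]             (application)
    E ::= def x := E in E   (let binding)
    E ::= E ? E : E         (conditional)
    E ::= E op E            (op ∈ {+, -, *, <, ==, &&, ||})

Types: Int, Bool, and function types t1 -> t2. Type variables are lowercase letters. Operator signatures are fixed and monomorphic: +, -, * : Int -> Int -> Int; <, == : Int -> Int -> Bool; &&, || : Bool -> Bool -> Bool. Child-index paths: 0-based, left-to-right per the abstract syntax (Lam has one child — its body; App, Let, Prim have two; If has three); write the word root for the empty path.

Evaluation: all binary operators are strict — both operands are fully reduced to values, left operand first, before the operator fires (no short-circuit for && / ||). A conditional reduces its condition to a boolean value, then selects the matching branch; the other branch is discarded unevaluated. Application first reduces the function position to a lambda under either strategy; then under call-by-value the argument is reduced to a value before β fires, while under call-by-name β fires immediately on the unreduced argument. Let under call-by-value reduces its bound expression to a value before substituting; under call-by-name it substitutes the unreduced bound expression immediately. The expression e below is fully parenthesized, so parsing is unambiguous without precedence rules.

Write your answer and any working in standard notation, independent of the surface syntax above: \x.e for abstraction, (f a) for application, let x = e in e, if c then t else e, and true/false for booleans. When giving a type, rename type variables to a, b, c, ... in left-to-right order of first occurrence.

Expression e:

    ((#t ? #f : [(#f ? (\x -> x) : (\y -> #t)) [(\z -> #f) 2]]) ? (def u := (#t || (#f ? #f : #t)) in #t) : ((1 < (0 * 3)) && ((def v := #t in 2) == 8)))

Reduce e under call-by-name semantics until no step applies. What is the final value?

Derivation:
step 0: (if (if true then false else ((if false then (\x.x) else (\y.true)) ((\z.false) 2))) then (let u = (true || (if false then false else true)) in true) else ((1 < (0 * 3)) && ((let v = true in 2) == 8)))
step 1: [if@0] (if false then (let u = (true || (if false then false else true)) in true) else ((1 < (0 * 3)) && ((let v = true in 2) == 8)))
step 2: [if@root] ((1 < (0 * 3)) && ((let v = true in 2) == 8))
step 3: [delta@0.1] ((1 < 0) && ((let v = true in 2) == 8))
step 4: [delta@0] (false && ((let v = true in 2) == 8))
step 5: [let@1.0] (false && (2 == 8))
step 6: [delta@1] (false && false)
step 7: [delta@root] false

Answer: false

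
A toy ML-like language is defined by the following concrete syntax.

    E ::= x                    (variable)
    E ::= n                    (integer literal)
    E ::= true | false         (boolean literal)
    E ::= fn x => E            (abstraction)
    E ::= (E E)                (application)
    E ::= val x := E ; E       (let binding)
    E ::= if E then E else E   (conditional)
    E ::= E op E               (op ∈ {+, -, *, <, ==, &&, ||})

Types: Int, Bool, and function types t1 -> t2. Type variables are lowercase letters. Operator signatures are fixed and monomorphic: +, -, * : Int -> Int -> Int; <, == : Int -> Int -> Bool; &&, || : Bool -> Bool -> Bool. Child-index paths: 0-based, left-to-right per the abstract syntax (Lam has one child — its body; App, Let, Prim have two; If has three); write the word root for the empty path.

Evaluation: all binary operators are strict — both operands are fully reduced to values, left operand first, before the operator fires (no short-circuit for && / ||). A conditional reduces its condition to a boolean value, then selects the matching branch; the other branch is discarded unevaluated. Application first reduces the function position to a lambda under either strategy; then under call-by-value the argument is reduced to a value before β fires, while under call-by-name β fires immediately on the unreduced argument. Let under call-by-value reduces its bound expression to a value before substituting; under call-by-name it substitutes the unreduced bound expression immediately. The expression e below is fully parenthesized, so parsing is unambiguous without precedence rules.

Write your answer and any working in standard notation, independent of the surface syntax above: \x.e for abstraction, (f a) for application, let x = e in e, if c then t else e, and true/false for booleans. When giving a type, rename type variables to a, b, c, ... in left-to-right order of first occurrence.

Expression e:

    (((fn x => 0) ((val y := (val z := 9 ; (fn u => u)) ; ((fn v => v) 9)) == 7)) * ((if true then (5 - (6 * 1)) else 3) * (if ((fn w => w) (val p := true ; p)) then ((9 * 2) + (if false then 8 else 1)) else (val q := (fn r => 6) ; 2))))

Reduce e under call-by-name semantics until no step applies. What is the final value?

Answer: 0

Working:
step 0: (((\x.0) ((let y = (let z = 9 in (\u.u)) in ((\v.v) 9)) == 7)) * ((if true then (5 - (6 * 1)) else 3) * (if ((\w.w) (let p = true in p)) then ((9 * 2) + (if false then 8 else 1)) else (let q = (\r.6) in 2))))
step 1: [beta@0] (0 * ((if true then (5 - (6 * 1)) else 3) * (if ((\w.w) (let p = true in p)) then ((9 * 2) + (if false then 8 else 1)) else (let q = (\r.6) in 2))))
step 2: [if@1.0] (0 * ((5 - (6 * 1)) * (if ((\w.w) (let p = true in p)) then ((9 * 2) + (if false then 8 else 1)) else (let q = (\r.6) in 2))))
step 3: [delta@1.0.1] (0 * ((5 - 6) * (if ((\w.w) (let p = true in p)) then ((9 * 2) + (if false then 8 else 1)) else (let q = (\r.6) in 2))))
step 4: [delta@1.0] (0 * (-1 * (if ((\w.w) (let p = true in p)) then ((9 * 2) + (if false then 8 else 1)) else (let q = (\r.6) in 2))))
step 5: [beta@1.1.0] (0 * (-1 * (if (let p = true in p) then ((9 * 2) + (if false then 8 else 1)) else (let q = (\r.6) in 2))))
step 6: [let@1.1.0] (0 * (-1 * (if true then ((9 * 2) + (if false then 8 else 1)) else (let q = (\r.6) in 2))))
step 7: [if@1.1] (0 * (-1 * ((9 * 2) + (if false then 8 else 1))))
step 8: [delta@1.1.0] (0 * (-1 * (18 + (if false then 8 else 1))))
step 9: [if@1.1.1] (0 * (-1 * (18 + 1)))
step 10: [delta@1.1] (0 * (-1 * 19))
step 11: [delta@1] (0 * -19)
step 12: [delta@root] 0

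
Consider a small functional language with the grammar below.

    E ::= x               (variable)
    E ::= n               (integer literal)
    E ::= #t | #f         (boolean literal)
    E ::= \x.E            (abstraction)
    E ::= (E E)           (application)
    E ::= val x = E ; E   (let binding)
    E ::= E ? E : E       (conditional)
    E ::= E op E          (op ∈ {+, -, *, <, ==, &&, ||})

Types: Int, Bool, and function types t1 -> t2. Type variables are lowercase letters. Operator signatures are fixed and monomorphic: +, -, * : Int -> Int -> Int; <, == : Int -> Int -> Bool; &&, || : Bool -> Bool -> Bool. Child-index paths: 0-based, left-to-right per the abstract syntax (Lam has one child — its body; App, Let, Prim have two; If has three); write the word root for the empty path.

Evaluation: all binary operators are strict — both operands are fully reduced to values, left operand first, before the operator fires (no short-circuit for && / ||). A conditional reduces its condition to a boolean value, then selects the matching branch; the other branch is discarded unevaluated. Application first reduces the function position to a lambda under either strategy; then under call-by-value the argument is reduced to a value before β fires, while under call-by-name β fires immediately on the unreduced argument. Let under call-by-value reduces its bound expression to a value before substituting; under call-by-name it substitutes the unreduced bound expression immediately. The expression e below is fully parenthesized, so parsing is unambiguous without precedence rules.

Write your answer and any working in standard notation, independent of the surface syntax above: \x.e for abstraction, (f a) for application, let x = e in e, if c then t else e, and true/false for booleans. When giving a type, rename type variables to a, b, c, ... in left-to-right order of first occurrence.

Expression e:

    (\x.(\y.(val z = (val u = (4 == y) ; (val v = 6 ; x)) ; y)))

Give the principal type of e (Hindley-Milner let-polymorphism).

Answer: a -> Int -> Int

Working:
  unify Int ~ Int
y : b
  unify b ~ Int
let u : Bool
let v : Int
x : a
let z : a
y : Int
\y._ : Int -> Int
\x._ : a -> Int -> Int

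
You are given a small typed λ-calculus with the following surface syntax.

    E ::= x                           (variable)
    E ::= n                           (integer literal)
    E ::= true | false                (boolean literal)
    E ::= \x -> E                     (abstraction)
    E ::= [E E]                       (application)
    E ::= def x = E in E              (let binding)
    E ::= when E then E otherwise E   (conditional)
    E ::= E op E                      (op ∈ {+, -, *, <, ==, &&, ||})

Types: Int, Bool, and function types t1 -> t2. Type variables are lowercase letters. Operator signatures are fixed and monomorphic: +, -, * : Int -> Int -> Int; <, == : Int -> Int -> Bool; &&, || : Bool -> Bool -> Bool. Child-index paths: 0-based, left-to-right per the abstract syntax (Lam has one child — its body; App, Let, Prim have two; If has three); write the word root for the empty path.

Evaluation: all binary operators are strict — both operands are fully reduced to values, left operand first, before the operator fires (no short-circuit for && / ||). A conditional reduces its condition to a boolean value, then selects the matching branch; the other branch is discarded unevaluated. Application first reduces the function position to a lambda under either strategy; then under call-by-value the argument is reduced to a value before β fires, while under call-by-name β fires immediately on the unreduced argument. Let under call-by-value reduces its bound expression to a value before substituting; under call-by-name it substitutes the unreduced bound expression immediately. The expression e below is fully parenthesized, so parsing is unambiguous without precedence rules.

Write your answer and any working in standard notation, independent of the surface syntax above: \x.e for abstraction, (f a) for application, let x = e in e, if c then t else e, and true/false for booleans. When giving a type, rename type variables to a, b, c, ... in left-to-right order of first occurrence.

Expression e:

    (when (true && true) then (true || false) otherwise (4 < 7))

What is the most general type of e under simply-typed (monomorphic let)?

Working:
  unify Bool ~ Bool
  unify Bool ~ Bool
  unify Bool ~ Bool
  unify Bool ~ Bool
  unify Bool ~ Bool
  unify Int ~ Int
  unify Int ~ Int
  unify Bool ~ Bool

Answer: Bool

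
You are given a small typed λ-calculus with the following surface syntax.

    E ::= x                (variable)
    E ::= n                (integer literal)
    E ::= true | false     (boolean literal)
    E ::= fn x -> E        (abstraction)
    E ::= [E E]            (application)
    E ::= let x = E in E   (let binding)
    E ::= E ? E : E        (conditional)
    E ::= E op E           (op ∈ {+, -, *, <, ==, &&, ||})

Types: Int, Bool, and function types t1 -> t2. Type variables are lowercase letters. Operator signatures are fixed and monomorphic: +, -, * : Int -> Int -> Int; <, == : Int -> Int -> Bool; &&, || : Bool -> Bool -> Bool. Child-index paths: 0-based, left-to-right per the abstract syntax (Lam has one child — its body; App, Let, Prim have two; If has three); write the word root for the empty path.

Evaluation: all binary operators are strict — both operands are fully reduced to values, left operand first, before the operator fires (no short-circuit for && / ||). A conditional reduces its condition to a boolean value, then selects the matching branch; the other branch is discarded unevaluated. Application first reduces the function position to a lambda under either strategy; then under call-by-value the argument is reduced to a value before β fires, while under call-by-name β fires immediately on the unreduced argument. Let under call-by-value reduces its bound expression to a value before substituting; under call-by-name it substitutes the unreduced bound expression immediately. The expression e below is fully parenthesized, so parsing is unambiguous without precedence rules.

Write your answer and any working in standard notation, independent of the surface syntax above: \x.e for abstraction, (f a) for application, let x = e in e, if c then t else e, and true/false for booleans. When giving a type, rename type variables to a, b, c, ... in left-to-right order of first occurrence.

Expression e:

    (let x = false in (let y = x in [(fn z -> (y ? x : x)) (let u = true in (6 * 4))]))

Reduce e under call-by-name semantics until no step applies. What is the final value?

Working:
step 0: (let x = false in (let y = x in ((\z.(if y then x else x)) (let u = true in (6 * 4)))))
step 1: [let@root] (let y = false in ((\z.(if y then false else false)) (let u = true in (6 * 4))))
step 2: [let@root] ((\z.(if false then false else false)) (let u = true in (6 * 4)))
step 3: [beta@root] (if false then false else false)
step 4: [if@root] false

Answer: false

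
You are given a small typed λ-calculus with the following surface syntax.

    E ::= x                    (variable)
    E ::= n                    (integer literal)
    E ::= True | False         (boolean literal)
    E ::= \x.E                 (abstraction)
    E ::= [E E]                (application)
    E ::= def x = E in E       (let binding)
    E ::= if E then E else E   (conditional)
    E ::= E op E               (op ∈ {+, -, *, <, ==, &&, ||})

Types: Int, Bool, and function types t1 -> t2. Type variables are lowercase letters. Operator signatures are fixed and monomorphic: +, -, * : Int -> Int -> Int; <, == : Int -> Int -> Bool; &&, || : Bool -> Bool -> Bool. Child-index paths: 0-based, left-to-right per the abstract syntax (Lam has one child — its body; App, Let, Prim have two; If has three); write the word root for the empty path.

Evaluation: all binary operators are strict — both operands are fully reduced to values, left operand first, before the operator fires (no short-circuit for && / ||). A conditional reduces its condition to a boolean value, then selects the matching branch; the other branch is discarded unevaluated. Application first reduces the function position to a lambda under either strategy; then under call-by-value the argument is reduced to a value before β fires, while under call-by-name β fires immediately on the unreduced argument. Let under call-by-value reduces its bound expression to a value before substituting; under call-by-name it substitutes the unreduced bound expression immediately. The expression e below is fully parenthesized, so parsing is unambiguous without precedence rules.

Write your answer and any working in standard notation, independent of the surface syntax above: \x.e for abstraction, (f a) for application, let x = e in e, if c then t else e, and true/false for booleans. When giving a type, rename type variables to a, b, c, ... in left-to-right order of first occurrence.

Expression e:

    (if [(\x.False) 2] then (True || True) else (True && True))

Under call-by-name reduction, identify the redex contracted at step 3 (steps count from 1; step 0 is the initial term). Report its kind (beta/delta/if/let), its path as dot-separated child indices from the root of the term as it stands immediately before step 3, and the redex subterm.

Derivation:
step 0: (if ((\x.false) 2) then (true || true) else (true && true))
step 1: [beta@0] (if false then (true || true) else (true && true))
step 2: [if@root] (true && true)
step 3: [delta@root] true

Answer: delta at root : (true && true)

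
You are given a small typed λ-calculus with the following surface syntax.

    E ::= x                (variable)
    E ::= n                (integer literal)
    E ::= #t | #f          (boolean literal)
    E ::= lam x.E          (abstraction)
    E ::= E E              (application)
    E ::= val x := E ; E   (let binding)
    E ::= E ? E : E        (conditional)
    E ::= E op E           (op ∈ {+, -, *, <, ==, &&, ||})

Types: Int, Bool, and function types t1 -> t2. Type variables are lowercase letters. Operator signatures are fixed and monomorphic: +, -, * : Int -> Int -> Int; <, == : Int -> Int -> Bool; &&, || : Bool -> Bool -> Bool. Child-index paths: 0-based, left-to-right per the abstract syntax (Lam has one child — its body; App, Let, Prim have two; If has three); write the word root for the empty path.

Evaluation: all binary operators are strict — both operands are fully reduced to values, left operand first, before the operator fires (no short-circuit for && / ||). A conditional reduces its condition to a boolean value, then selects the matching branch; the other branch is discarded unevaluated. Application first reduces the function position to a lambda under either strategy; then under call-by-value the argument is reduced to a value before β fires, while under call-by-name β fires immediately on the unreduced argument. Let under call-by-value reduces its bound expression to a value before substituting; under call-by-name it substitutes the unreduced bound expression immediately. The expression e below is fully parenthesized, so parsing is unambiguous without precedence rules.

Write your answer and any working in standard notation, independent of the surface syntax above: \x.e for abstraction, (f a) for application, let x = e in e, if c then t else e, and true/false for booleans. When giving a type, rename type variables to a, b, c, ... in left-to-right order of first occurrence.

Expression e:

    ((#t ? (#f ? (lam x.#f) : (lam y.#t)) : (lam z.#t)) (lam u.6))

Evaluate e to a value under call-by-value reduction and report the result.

Answer: true

Derivation:
step 0: ((if true then (if false then (\x.false) else (\y.true)) else (\z.true)) (\u.6))
step 1: [if@0] ((if false then (\x.false) else (\y.true)) (\u.6))
step 2: [if@0] ((\y.true) (\u.6))
step 3: [beta@root] true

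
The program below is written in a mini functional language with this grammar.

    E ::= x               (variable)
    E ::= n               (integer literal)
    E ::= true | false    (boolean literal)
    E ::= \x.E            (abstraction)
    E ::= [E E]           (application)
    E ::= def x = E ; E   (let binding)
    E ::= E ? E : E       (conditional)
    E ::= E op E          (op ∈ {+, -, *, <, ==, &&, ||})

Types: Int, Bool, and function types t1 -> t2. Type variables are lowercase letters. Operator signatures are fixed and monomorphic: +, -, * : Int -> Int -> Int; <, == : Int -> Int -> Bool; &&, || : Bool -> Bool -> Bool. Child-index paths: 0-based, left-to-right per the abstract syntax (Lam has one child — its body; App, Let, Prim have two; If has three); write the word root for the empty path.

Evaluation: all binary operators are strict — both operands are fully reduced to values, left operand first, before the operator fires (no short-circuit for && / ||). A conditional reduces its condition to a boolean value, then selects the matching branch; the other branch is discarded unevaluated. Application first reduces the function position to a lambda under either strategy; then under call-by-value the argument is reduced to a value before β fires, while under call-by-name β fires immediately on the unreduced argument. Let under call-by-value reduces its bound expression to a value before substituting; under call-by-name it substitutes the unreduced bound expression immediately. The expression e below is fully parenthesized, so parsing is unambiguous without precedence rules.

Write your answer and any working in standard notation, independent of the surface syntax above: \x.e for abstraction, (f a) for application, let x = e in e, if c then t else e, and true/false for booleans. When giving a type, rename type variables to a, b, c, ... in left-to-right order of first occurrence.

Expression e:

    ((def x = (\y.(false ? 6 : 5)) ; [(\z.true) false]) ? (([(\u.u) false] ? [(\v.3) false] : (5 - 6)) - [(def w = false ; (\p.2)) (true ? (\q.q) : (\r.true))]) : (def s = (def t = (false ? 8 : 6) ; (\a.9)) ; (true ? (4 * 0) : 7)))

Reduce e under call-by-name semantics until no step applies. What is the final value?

Derivation:
step 0: (if (let x = (\y.(if false then 6 else 5)) in ((\z.true) false)) then ((if ((\u.u) false) then ((\v.3) false) else (5 - 6)) - ((let w = false in (\p.2)) (if true then (\q.q) else (\r.true)))) else (let s = (let t = (if false then 8 else 6) in (\a.9)) in (if true then (4 * 0) else 7)))
step 1: [let@0] (if ((\z.true) false) then ((if ((\u.u) false) then ((\v.3) false) else (5 - 6)) - ((let w = false in (\p.2)) (if true then (\q.q) else (\r.true)))) else (let s = (let t = (if false then 8 else 6) in (\a.9)) in (if true then (4 * 0) else 7)))
step 2: [beta@0] (if true then ((if ((\u.u) false) then ((\v.3) false) else (5 - 6)) - ((let w = false in (\p.2)) (if true then (\q.q) else (\r.true)))) else (let s = (let t = (if false then 8 else 6) in (\a.9)) in (if true then (4 * 0) else 7)))
step 3: [if@root] ((if ((\u.u) false) then ((\v.3) false) else (5 - 6)) - ((let w = false in (\p.2)) (if true then (\q.q) else (\r.true))))
step 4: [beta@0.0] ((if false then ((\v.3) false) else (5 - 6)) - ((let w = false in (\p.2)) (if true then (\q.q) else (\r.true))))
step 5: [if@0] ((5 - 6) - ((let w = false in (\p.2)) (if true then (\q.q) else (\r.true))))
step 6: [delta@0] (-1 - ((let w = false in (\p.2)) (if true then (\q.q) else (\r.true))))
step 7: [let@1.0] (-1 - ((\p.2) (if true then (\q.q) else (\r.true))))
step 8: [beta@1] (-1 - 2)
step 9: [delta@root] -3

Answer: -3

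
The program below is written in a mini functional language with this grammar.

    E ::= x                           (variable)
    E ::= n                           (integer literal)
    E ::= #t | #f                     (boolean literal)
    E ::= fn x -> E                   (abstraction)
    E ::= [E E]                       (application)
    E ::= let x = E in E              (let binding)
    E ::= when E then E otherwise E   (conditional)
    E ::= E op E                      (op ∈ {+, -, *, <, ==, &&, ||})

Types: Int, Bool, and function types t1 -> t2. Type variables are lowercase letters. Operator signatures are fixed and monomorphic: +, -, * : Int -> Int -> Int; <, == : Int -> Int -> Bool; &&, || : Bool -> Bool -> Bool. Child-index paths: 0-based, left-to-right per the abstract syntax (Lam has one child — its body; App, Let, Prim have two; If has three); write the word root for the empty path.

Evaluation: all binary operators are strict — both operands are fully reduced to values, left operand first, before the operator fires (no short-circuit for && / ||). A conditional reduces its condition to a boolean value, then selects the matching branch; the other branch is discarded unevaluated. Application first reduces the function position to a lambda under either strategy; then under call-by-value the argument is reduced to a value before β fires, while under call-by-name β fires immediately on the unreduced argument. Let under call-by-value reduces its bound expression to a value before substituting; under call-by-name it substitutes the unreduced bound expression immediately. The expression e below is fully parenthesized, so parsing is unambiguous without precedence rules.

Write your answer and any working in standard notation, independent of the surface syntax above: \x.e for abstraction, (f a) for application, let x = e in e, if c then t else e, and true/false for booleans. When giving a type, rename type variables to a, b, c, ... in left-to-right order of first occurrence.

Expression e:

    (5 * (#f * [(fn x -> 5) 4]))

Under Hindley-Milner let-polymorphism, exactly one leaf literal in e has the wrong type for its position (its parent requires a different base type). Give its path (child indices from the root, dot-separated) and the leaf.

Answer: 1.0 : false

Trace:
  unify Int ~ Int
  unify Bool ~ Int
  FAIL: mismatch Bool ~ Int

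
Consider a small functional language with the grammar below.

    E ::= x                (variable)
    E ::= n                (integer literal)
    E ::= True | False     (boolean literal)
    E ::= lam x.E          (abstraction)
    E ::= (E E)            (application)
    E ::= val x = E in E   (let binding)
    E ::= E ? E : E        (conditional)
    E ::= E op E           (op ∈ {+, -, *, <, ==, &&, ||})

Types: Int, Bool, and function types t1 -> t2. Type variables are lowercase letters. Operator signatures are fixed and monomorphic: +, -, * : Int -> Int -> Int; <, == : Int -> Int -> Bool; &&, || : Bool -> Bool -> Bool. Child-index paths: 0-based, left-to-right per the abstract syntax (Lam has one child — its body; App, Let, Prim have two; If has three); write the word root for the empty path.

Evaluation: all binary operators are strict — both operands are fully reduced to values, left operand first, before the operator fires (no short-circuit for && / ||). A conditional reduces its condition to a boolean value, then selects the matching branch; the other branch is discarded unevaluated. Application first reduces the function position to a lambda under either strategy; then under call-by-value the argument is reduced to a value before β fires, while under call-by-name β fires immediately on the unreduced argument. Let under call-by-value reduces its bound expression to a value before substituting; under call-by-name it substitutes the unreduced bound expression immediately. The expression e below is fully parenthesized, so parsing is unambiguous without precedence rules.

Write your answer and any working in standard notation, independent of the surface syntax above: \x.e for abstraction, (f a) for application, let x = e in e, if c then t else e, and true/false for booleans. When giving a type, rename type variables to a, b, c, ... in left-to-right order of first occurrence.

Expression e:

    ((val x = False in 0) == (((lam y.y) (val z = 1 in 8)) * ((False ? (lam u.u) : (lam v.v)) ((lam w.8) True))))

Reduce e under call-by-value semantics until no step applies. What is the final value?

Answer: false

Trace:
step 0: ((let x = false in 0) == (((\y.y) (let z = 1 in 8)) * ((if false then (\u.u) else (\v.v)) ((\w.8) true))))
step 1: [let@0] (0 == (((\y.y) (let z = 1 in 8)) * ((if false then (\u.u) else (\v.v)) ((\w.8) true))))
step 2: [let@1.0.1] (0 == (((\y.y) 8) * ((if false then (\u.u) else (\v.v)) ((\w.8) true))))
step 3: [beta@1.0] (0 == (8 * ((if false then (\u.u) else (\v.v)) ((\w.8) true))))
step 4: [if@1.1.0] (0 == (8 * ((\v.v) ((\w.8) true))))
step 5: [beta@1.1.1] (0 == (8 * ((\v.v) 8)))
step 6: [beta@1.1] (0 == (8 * 8))
step 7: [delta@1] (0 == 64)
step 8: [delta@root] false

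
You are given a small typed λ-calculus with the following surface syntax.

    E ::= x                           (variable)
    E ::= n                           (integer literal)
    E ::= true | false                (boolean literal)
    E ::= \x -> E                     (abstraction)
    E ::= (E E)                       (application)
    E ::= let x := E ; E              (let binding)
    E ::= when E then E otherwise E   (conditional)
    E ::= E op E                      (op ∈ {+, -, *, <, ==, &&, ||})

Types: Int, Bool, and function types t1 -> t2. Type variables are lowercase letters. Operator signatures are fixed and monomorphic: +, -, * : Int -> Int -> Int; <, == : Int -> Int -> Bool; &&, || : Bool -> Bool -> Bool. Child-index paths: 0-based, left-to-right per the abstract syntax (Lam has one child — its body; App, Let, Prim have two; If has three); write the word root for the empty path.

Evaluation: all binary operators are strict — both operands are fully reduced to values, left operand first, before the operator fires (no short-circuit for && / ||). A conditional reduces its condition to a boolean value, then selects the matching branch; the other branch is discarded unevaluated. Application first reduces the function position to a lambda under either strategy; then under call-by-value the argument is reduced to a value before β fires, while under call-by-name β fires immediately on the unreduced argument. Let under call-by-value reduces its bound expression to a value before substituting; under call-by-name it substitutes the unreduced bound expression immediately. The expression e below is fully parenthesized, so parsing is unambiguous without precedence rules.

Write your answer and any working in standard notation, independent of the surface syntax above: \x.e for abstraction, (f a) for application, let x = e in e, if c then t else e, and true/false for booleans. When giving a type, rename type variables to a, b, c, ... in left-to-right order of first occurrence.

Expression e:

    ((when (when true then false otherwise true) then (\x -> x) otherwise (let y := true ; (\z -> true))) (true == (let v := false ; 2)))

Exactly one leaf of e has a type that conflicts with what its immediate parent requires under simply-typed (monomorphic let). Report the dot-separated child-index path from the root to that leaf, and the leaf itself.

Answer: 1.0 : true

Derivation:
  unify Bool ~ Bool
  unify Bool ~ Bool
  unify Bool ~ Bool
x : a
\x._ : a -> a
let y : Bool
\z._ : b -> Bool
  unify a -> a ~ b -> Bool
  unify a ~ b
  unify b ~ Bool
  unify Bool ~ Int
  FAIL: mismatch Bool ~ Int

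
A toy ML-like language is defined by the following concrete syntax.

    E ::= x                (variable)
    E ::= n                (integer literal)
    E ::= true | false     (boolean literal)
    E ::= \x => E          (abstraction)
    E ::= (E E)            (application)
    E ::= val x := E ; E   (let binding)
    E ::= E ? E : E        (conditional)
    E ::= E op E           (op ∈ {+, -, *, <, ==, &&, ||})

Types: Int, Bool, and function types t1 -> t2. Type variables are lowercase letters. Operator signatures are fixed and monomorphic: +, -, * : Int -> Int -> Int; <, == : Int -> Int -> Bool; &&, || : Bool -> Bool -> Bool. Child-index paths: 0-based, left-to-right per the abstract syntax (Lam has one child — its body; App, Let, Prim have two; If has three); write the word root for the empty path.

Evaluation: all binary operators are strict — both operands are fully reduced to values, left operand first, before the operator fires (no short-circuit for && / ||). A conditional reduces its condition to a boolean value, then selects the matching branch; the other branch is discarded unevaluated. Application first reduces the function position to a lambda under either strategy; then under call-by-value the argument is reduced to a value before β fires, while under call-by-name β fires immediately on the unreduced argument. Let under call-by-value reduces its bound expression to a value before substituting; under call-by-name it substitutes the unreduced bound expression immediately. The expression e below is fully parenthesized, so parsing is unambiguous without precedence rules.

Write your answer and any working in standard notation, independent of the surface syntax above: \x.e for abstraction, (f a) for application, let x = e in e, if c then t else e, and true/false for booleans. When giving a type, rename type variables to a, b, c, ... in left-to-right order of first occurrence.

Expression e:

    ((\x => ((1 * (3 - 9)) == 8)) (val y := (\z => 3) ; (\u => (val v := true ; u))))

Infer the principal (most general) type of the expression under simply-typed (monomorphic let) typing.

Trace:
  unify Int ~ Int
  unify Int ~ Int
  unify Int ~ Int
  unify Int ~ Int
  unify Int ~ Int
  unify Int ~ Int
\x._ : a -> Bool
\z._ : b -> Int
let y : b -> Int
let v : Bool
u : c
\u._ : c -> c
  unify a -> Bool ~ (c -> c) -> d
  unify a ~ c -> c
  unify Bool ~ d
_ _ : Bool

Answer: Bool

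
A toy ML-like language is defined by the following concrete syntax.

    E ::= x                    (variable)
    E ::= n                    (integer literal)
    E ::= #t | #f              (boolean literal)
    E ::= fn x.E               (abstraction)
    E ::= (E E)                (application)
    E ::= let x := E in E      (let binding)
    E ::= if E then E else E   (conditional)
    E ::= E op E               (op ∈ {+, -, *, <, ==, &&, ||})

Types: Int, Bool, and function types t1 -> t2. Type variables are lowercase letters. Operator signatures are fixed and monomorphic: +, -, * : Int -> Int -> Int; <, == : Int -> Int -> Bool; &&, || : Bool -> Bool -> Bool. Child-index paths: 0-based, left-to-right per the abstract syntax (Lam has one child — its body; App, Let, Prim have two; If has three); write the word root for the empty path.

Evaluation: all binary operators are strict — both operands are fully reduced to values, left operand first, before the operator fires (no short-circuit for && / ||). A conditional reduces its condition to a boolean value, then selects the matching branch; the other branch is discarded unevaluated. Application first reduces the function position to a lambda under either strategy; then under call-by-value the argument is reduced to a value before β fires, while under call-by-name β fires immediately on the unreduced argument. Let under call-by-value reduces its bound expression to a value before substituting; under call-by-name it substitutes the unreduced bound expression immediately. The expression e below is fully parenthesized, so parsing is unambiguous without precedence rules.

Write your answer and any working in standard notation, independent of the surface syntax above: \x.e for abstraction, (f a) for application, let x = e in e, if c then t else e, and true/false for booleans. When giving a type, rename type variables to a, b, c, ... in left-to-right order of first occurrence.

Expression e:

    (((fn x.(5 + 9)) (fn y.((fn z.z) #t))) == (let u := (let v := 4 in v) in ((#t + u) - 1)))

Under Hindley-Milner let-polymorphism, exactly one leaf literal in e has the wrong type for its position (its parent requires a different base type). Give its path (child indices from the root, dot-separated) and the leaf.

Answer: 1.1.0.0 : true

Working:
  unify Int ~ Int
  unify Int ~ Int
\x._ : a -> Int
z : c
\z._ : c -> c
  unify c -> c ~ Bool -> d
  unify c ~ Bool
  unify Bool ~ d
_ _ : Bool
\y._ : b -> Bool
  unify a -> Int ~ (b -> Bool) -> e
  unify a ~ b -> Bool
  unify Int ~ e
_ _ : Int
  unify Int ~ Int
let v : Int
v : Int
let u : Int
  unify Bool ~ Int
  FAIL: mismatch Bool ~ Int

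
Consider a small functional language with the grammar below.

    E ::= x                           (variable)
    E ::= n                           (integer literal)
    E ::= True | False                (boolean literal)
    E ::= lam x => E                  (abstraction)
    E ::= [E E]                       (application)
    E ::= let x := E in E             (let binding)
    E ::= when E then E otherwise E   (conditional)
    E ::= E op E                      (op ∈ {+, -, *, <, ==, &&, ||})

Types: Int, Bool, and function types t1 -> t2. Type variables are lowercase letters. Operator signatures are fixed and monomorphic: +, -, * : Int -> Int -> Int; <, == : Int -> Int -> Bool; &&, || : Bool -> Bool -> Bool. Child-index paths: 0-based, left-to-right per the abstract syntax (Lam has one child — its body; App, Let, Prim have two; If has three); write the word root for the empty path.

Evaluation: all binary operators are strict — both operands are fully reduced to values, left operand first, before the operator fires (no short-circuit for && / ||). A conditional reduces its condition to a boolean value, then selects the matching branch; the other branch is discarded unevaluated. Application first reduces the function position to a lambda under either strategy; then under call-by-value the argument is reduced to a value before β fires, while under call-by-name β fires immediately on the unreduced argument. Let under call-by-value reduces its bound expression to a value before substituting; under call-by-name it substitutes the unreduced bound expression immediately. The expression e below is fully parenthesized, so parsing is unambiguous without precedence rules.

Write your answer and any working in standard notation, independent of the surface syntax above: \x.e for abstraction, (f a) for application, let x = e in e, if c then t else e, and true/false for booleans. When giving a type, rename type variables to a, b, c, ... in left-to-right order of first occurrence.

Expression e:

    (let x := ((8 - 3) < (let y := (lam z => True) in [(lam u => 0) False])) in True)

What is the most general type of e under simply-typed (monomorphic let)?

Answer: Bool

Working:
  unify Int ~ Int
  unify Int ~ Int
  unify Int ~ Int
\z._ : a -> Bool
let y : a -> Bool
\u._ : b -> Int
  unify b -> Int ~ Bool -> c
  unify b ~ Bool
  unify Int ~ c
_ _ : Int
  unify Int ~ Int
let x : Bool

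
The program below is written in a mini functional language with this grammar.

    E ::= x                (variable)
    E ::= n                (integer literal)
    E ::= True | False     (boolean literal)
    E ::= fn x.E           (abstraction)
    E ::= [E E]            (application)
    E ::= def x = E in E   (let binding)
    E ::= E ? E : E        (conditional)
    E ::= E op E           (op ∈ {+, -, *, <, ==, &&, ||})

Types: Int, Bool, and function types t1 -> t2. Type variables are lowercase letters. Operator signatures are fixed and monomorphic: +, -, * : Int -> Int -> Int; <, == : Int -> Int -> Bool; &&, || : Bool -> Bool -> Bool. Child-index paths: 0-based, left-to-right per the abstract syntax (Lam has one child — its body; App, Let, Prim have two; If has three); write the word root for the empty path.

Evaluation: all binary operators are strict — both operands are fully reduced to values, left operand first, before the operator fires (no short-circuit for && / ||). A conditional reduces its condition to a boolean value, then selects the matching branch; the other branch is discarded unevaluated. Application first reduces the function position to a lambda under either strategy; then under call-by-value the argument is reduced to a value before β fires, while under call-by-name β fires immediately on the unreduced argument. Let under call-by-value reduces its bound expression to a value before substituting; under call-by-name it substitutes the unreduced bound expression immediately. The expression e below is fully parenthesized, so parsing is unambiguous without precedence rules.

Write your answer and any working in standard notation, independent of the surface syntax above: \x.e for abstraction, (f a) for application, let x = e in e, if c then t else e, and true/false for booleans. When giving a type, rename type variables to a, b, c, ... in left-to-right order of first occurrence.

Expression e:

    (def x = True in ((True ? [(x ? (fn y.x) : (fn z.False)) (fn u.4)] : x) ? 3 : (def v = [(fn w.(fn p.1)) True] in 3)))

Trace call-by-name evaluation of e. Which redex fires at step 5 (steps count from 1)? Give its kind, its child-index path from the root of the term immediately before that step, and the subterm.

Answer: if at root : (if true then 3 else (let v = ((\w.(\p.1)) true) in 3))

Trace:
step 0: (let x = true in (if (if true then ((if x then (\y.x) else (\z.false)) (\u.4)) else x) then 3 else (let v = ((\w.(\p.1)) true) in 3)))
step 1: [let@root] (if (if true then ((if true then (\y.true) else (\z.false)) (\u.4)) else true) then 3 else (let v = ((\w.(\p.1)) true) in 3))
step 2: [if@0] (if ((if true then (\y.true) else (\z.false)) (\u.4)) then 3 else (let v = ((\w.(\p.1)) true) in 3))
step 3: [if@0.0] (if ((\y.true) (\u.4)) then 3 else (let v = ((\w.(\p.1)) true) in 3))
step 4: [beta@0] (if true then 3 else (let v = ((\w.(\p.1)) true) in 3))
step 5: [if@root] 3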